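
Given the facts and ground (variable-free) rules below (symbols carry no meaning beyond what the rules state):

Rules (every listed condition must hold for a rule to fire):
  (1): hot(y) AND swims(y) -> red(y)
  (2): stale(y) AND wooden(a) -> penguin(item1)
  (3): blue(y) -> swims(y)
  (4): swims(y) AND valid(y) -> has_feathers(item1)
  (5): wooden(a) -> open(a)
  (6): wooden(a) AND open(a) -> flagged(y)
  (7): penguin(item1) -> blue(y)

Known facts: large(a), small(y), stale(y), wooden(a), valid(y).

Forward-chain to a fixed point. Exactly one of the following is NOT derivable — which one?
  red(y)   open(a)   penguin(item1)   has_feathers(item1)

red(y)

Round 1: (2) [stale(y) AND wooden(a) -> penguin(item1)]; (5) [wooden(a) -> open(a)]. Adds penguin(item1), open(a).
Round 2: (6) [wooden(a) AND open(a) -> flagged(y)]; (7) [penguin(item1) -> blue(y)]. Adds flagged(y), blue(y).
Round 3: (3) [blue(y) -> swims(y)]. Adds swims(y).
Round 4: (4) [swims(y) AND valid(y) -> has_feathers(item1)]. Adds has_feathers(item1).
Derived: open(a) (round 1), penguin(item1) (round 1), has_feathers(item1) (round 4). red(y) never appears in any round.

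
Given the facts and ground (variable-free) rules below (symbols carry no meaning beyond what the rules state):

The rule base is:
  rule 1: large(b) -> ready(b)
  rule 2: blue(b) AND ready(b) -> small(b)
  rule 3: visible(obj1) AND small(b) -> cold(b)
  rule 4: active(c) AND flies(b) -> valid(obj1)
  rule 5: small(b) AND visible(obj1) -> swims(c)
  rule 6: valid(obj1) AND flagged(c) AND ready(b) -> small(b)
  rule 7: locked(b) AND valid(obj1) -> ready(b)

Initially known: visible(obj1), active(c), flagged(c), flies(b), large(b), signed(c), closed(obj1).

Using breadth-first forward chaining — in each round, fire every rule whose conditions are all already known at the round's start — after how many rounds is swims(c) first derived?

3

Round 1: rule 1 [large(b) -> ready(b)]; rule 4 [active(c) AND flies(b) -> valid(obj1)]. Adds ready(b), valid(obj1).
Round 2: rule 6 [valid(obj1) AND flagged(c) AND ready(b) -> small(b)]. Adds small(b).
Round 3: rule 3 [visible(obj1) AND small(b) -> cold(b)]; rule 5 [small(b) AND visible(obj1) -> swims(c)]. Adds cold(b), swims(c).
swims(c) first appears in round 3.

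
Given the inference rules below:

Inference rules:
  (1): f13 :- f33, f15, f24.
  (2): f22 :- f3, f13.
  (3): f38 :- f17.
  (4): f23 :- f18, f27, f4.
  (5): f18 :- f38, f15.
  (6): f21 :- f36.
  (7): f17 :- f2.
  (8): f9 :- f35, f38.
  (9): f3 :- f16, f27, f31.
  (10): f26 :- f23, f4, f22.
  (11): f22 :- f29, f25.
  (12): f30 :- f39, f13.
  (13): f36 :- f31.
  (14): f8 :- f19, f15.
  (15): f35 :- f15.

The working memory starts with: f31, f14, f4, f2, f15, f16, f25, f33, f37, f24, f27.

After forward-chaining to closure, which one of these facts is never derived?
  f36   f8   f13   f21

Round 1 fires (1), (7), (9), (13), (15), giving f13, f17, f3, f36, f35.
Round 2 fires (2), (3), (6), giving f22, f38, f21.
Round 3 fires (5), (8), giving f18, f9.
Round 4 fires (4), giving f23.
Round 5 fires (10), giving f26.
Derived: f36 (round 1), f13 (round 1), f21 (round 2). f8 never appears in any round.

f8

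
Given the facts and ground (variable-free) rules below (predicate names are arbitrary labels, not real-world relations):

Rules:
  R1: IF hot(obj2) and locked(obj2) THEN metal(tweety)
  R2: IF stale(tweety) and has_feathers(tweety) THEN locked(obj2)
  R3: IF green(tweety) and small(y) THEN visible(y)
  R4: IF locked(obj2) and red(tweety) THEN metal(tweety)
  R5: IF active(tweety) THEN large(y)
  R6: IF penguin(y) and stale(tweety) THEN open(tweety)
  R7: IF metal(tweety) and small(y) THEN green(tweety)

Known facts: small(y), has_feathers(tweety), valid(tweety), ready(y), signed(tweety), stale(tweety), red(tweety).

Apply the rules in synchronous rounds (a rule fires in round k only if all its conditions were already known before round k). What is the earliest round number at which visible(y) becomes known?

Round 1 — R2, derive locked(obj2).
Round 2 — R4, derive metal(tweety).
Round 3 — R7, derive green(tweety).
Round 4 — R3, derive visible(y).
visible(y) first appears in round 4.

4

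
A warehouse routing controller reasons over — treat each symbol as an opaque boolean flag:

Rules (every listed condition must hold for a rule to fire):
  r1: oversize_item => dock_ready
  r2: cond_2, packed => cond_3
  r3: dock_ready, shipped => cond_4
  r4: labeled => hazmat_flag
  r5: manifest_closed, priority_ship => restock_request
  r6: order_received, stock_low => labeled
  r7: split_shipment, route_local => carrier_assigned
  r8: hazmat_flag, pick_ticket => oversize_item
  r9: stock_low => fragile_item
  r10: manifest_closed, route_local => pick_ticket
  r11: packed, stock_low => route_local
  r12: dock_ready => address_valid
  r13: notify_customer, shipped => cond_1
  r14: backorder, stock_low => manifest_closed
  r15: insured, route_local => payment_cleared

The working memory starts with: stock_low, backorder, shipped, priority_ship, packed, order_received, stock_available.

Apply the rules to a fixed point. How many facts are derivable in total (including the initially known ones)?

18

Round 1: r6 [order_received, stock_low => labeled]; r9 [stock_low => fragile_item]; r11 [packed, stock_low => route_local]; r14 [backorder, stock_low => manifest_closed]. New: labeled, fragile_item, route_local, manifest_closed.
Round 2: r4 [labeled => hazmat_flag]; r5 [manifest_closed, priority_ship => restock_request]; r10 [manifest_closed, route_local => pick_ticket]. New: hazmat_flag, restock_request, pick_ticket.
Round 3: r8 [hazmat_flag, pick_ticket => oversize_item]. New: oversize_item.
Round 4: r1 [oversize_item => dock_ready]. New: dock_ready.
Round 5: r3 [dock_ready, shipped => cond_4]; r12 [dock_ready => address_valid]. New: cond_4, address_valid.
Closure: {address_valid, backorder, cond_4, dock_ready, fragile_item, hazmat_flag, labeled, manifest_closed, order_received, oversize_item, packed, pick_ticket, priority_ship, restock_request, route_local, shipped, stock_available, stock_low} — 18 facts.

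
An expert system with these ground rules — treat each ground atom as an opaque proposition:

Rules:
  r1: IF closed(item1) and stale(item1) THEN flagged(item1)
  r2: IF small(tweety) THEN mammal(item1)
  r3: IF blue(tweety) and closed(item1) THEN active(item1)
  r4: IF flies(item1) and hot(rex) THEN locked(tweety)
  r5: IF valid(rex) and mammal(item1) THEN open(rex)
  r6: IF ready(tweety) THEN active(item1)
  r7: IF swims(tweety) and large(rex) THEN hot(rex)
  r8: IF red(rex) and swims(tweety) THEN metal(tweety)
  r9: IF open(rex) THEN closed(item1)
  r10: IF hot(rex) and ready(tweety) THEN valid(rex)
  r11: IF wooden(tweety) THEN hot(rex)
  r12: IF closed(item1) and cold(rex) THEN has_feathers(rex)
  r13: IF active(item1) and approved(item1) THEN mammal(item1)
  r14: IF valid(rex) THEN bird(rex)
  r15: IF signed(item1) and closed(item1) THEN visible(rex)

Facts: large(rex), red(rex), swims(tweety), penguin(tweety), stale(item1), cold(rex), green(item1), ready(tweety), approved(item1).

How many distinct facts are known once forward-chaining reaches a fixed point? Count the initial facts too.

Round 1 fires r6, r7, r8, giving active(item1), hot(rex), metal(tweety).
Round 2 fires r10, r13, giving valid(rex), mammal(item1).
Round 3 fires r5, r14, giving open(rex), bird(rex).
Round 4 fires r9, giving closed(item1).
Round 5 fires r1, r12, giving flagged(item1), has_feathers(rex).
Closure: {active(item1), approved(item1), bird(rex), closed(item1), cold(rex), flagged(item1), green(item1), has_feathers(rex), hot(rex), large(rex), mammal(item1), metal(tweety), open(rex), penguin(tweety), ready(tweety), red(rex), stale(item1), swims(tweety), valid(rex)} — 19 facts.

19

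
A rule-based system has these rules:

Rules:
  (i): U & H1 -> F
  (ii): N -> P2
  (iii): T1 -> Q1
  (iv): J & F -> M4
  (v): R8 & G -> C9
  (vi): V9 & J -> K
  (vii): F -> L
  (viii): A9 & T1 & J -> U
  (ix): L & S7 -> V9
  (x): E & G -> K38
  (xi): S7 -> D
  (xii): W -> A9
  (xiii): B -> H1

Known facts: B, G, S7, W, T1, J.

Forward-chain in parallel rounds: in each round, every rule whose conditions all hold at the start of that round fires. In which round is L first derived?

Round 1 fires (iii), (xi), (xii), (xiii), giving Q1, D, A9, H1.
Round 2 fires (viii), giving U.
Round 3 fires (i), giving F.
Round 4 fires (iv), (vii), giving M4, L.
L first appears in round 4.

4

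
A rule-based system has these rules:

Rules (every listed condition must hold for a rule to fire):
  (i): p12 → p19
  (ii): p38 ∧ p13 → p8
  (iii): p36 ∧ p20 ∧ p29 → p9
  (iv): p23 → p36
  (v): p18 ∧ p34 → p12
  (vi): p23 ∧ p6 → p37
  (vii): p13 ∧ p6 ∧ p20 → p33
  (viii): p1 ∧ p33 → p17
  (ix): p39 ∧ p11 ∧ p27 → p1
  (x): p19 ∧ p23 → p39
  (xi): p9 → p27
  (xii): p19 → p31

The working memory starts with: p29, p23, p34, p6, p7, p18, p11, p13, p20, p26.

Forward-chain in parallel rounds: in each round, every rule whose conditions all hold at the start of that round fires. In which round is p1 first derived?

4

Round 1 — (iv), (v), (vi), (vii), derive p36, p12, p37, p33.
Round 2 — (i), (iii), derive p19, p9.
Round 3 — (x), (xi), (xii), derive p39, p27, p31.
Round 4 — (ix), derive p1.
p1 first appears in round 4.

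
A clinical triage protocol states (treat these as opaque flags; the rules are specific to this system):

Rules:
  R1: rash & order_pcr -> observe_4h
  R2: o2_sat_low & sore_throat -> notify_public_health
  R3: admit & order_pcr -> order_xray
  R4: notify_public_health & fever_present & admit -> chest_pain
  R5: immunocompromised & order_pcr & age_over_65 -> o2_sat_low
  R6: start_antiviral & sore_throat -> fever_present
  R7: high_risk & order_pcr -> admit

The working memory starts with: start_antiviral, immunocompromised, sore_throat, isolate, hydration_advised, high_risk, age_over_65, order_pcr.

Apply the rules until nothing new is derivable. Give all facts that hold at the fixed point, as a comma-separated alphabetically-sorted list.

admit, age_over_65, chest_pain, fever_present, high_risk, hydration_advised, immunocompromised, isolate, notify_public_health, o2_sat_low, order_pcr, order_xray, sore_throat, start_antiviral

Round 1 fires R5, R6, R7, giving o2_sat_low, fever_present, admit.
Round 2 fires R2, R3, giving notify_public_health, order_xray.
Round 3 fires R4, giving chest_pain.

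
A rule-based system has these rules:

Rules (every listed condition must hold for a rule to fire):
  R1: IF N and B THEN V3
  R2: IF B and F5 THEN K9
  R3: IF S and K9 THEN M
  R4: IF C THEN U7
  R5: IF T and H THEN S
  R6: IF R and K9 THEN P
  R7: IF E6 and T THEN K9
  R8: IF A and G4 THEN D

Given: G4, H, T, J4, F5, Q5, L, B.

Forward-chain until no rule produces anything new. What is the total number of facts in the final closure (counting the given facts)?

Round 1 fires R2, R5, giving K9, S.
Round 2 fires R3, giving M.
Closure: {B, F5, G4, H, J4, K9, L, M, Q5, S, T} — 11 facts.

11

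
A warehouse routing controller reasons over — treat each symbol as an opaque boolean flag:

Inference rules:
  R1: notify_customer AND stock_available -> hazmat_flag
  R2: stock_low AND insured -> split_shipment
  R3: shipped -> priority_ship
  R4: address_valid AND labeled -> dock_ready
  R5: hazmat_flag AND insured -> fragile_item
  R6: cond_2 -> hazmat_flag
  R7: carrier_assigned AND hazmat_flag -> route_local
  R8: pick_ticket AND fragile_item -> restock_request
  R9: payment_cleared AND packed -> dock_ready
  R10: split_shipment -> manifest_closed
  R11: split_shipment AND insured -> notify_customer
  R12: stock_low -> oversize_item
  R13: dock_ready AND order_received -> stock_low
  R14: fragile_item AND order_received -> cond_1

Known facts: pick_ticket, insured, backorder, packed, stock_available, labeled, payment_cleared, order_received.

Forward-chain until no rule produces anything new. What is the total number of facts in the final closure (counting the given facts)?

Round 1: R9 [payment_cleared AND packed -> dock_ready]. Adds dock_ready.
Round 2: R13 [dock_ready AND order_received -> stock_low]. Adds stock_low.
Round 3: R2 [stock_low AND insured -> split_shipment]; R12 [stock_low -> oversize_item]. Adds split_shipment, oversize_item.
Round 4: R10 [split_shipment -> manifest_closed]; R11 [split_shipment AND insured -> notify_customer]. Adds manifest_closed, notify_customer.
Round 5: R1 [notify_customer AND stock_available -> hazmat_flag]. Adds hazmat_flag.
Round 6: R5 [hazmat_flag AND insured -> fragile_item]. Adds fragile_item.
Round 7: R8 [pick_ticket AND fragile_item -> restock_request]; R14 [fragile_item AND order_received -> cond_1]. Adds restock_request, cond_1.
Closure: {backorder, cond_1, dock_ready, fragile_item, hazmat_flag, insured, labeled, manifest_closed, notify_customer, order_received, oversize_item, packed, payment_cleared, pick_ticket, restock_request, split_shipment, stock_available, stock_low} — 18 facts.

18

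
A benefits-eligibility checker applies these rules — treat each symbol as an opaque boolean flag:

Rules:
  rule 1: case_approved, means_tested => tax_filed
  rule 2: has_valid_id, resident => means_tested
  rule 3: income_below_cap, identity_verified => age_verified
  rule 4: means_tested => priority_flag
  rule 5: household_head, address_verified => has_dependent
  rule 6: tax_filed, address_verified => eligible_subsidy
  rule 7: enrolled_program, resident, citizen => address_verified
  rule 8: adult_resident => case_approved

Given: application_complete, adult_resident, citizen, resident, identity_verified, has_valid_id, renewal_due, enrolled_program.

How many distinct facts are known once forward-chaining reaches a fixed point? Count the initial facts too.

Round 1 — rule 2, rule 7, rule 8, derive means_tested, address_verified, case_approved.
Round 2 — rule 1, rule 4, derive tax_filed, priority_flag.
Round 3 — rule 6, derive eligible_subsidy.
Closure: {address_verified, adult_resident, application_complete, case_approved, citizen, eligible_subsidy, enrolled_program, has_valid_id, identity_verified, means_tested, priority_flag, renewal_due, resident, tax_filed} — 14 facts.

14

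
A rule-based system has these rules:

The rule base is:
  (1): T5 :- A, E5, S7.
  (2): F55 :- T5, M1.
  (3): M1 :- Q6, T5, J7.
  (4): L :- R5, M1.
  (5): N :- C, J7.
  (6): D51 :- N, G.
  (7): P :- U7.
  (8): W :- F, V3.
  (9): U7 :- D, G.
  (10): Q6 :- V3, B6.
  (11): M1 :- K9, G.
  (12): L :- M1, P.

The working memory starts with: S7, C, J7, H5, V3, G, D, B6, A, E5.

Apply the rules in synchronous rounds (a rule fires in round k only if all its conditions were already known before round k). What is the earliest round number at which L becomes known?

3

[1] (1) [T5 :- A, E5, S7.]; (5) [N :- C, J7.]; (9) [U7 :- D, G.]; (10) [Q6 :- V3, B6.]. ⇒ new: T5, N, U7, Q6.
[2] (3) [M1 :- Q6, T5, J7.]; (6) [D51 :- N, G.]; (7) [P :- U7.]. ⇒ new: M1, D51, P.
[3] (2) [F55 :- T5, M1.]; (12) [L :- M1, P.]. ⇒ new: F55, L.
L first appears in round 3.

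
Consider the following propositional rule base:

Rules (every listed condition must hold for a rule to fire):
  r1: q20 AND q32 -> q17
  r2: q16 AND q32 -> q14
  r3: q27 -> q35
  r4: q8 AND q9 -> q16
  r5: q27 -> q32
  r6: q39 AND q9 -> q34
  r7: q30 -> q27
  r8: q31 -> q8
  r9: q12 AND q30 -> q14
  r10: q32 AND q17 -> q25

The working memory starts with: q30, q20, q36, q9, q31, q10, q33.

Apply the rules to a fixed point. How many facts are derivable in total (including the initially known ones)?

Round 1 fires r7, r8, giving q27, q8.
Round 2 fires r3, r4, r5, giving q35, q16, q32.
Round 3 fires r1, r2, giving q17, q14.
Round 4 fires r10, giving q25.
Closure: {q10, q14, q16, q17, q20, q25, q27, q30, q31, q32, q33, q35, q36, q8, q9} — 15 facts.

15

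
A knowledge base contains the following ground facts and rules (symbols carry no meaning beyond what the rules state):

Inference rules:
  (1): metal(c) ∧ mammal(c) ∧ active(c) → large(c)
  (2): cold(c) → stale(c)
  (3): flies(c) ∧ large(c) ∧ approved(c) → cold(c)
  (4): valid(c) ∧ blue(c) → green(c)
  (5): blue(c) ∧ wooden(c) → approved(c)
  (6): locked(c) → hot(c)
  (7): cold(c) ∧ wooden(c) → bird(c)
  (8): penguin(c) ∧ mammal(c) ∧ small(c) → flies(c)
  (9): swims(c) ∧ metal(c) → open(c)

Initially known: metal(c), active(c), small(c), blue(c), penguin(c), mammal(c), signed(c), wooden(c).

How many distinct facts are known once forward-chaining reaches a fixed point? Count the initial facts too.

Round 1 — (1), (5), (8), derive large(c), approved(c), flies(c).
Round 2 — (3), derive cold(c).
Round 3 — (2), (7), derive stale(c), bird(c).
Closure: {active(c), approved(c), bird(c), blue(c), cold(c), flies(c), large(c), mammal(c), metal(c), penguin(c), signed(c), small(c), stale(c), wooden(c)} — 14 facts.

14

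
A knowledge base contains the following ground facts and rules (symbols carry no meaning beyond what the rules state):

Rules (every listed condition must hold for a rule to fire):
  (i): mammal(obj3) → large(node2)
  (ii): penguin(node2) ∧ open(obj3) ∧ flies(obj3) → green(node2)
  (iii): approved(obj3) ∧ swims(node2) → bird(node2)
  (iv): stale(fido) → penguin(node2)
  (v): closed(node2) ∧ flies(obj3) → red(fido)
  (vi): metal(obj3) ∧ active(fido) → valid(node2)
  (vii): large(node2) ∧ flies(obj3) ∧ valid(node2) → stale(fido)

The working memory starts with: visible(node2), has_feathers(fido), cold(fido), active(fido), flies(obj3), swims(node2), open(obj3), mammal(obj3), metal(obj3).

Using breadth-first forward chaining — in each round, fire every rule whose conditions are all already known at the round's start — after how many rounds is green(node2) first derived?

Round 1: (i) [mammal(obj3) → large(node2)]; (vi) [metal(obj3) ∧ active(fido) → valid(node2)]. New: large(node2), valid(node2).
Round 2: (vii) [large(node2) ∧ flies(obj3) ∧ valid(node2) → stale(fido)]. New: stale(fido).
Round 3: (iv) [stale(fido) → penguin(node2)]. New: penguin(node2).
Round 4: (ii) [penguin(node2) ∧ open(obj3) ∧ flies(obj3) → green(node2)]. New: green(node2).
green(node2) first appears in round 4.

4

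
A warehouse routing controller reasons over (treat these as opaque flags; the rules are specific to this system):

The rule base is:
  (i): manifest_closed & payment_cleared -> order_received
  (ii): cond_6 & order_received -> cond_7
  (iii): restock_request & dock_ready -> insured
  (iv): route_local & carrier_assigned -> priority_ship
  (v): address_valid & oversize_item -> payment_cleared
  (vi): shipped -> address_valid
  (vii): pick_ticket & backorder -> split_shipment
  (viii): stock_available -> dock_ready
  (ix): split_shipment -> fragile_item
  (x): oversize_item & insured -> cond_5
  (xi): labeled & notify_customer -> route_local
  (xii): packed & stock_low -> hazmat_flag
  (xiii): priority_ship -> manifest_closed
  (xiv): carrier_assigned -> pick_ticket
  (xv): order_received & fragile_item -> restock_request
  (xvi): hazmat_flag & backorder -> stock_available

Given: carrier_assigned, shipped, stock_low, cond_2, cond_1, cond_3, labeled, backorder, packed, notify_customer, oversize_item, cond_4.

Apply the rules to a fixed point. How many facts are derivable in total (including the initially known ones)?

27

Round 1: (vi) [shipped -> address_valid]; (xi) [labeled & notify_customer -> route_local]; (xii) [packed & stock_low -> hazmat_flag]; (xiv) [carrier_assigned -> pick_ticket]. New: address_valid, route_local, hazmat_flag, pick_ticket.
Round 2: (iv) [route_local & carrier_assigned -> priority_ship]; (v) [address_valid & oversize_item -> payment_cleared]; (vii) [pick_ticket & backorder -> split_shipment]; (xvi) [hazmat_flag & backorder -> stock_available]. New: priority_ship, payment_cleared, split_shipment, stock_available.
Round 3: (viii) [stock_available -> dock_ready]; (ix) [split_shipment -> fragile_item]; (xiii) [priority_ship -> manifest_closed]. New: dock_ready, fragile_item, manifest_closed.
Round 4: (i) [manifest_closed & payment_cleared -> order_received]. New: order_received.
Round 5: (xv) [order_received & fragile_item -> restock_request]. New: restock_request.
Round 6: (iii) [restock_request & dock_ready -> insured]. New: insured.
Round 7: (x) [oversize_item & insured -> cond_5]. New: cond_5.
Closure: {address_valid, backorder, carrier_assigned, cond_1, cond_2, cond_3, cond_4, cond_5, dock_ready, fragile_item, hazmat_flag, insured, labeled, manifest_closed, notify_customer, order_received, oversize_item, packed, payment_cleared, pick_ticket, priority_ship, restock_request, route_local, shipped, split_shipment, stock_available, stock_low} — 27 facts.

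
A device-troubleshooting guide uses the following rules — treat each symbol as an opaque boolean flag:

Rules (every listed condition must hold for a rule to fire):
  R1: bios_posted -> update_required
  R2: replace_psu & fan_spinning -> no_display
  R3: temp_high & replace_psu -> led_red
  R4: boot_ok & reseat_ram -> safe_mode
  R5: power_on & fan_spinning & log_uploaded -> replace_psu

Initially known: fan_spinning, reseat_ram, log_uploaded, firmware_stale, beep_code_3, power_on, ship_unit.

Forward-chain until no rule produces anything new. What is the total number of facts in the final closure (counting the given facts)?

9

Round 1 fires R5, giving replace_psu.
Round 2 fires R2, giving no_display.
Closure: {beep_code_3, fan_spinning, firmware_stale, log_uploaded, no_display, power_on, replace_psu, reseat_ram, ship_unit} — 9 facts.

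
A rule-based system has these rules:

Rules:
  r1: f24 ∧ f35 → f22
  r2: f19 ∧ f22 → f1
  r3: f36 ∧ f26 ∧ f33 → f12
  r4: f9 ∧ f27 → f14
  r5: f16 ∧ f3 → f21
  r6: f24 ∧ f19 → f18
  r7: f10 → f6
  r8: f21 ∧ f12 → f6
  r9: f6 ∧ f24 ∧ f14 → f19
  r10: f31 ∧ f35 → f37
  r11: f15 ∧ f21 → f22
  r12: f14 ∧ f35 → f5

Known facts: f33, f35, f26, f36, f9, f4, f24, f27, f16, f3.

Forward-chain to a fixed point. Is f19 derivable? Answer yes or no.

Round 1: r1 [f24 ∧ f35 → f22]; r3 [f36 ∧ f26 ∧ f33 → f12]; r4 [f9 ∧ f27 → f14]; r5 [f16 ∧ f3 → f21]. Adds f22, f12, f14, f21.
Round 2: r8 [f21 ∧ f12 → f6]; r12 [f14 ∧ f35 → f5]. Adds f6, f5.
Round 3: r9 [f6 ∧ f24 ∧ f14 → f19]. Adds f19.
Round 4: r2 [f19 ∧ f22 → f1]; r6 [f24 ∧ f19 → f18]. Adds f1, f18.
f19 appears in round 3, so it is derivable.

yes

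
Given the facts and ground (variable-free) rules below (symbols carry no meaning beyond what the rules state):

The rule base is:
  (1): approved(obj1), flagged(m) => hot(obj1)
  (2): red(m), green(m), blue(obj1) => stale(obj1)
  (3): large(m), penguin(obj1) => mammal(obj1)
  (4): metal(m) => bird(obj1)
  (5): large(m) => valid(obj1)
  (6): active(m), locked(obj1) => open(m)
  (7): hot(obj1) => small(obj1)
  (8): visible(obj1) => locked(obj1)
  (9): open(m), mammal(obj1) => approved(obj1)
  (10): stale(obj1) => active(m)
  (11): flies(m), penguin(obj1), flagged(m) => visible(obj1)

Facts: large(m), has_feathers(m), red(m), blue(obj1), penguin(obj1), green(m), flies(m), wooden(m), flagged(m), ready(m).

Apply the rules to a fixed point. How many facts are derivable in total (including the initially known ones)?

[1] (2) [red(m), green(m), blue(obj1) => stale(obj1)]; (3) [large(m), penguin(obj1) => mammal(obj1)]; (5) [large(m) => valid(obj1)]; (11) [flies(m), penguin(obj1), flagged(m) => visible(obj1)]. ⇒ new: stale(obj1), mammal(obj1), valid(obj1), visible(obj1).
[2] (8) [visible(obj1) => locked(obj1)]; (10) [stale(obj1) => active(m)]. ⇒ new: locked(obj1), active(m).
[3] (6) [active(m), locked(obj1) => open(m)]. ⇒ new: open(m).
[4] (9) [open(m), mammal(obj1) => approved(obj1)]. ⇒ new: approved(obj1).
[5] (1) [approved(obj1), flagged(m) => hot(obj1)]. ⇒ new: hot(obj1).
[6] (7) [hot(obj1) => small(obj1)]. ⇒ new: small(obj1).
Closure: {active(m), approved(obj1), blue(obj1), flagged(m), flies(m), green(m), has_feathers(m), hot(obj1), large(m), locked(obj1), mammal(obj1), open(m), penguin(obj1), ready(m), red(m), small(obj1), stale(obj1), valid(obj1), visible(obj1), wooden(m)} — 20 facts.

20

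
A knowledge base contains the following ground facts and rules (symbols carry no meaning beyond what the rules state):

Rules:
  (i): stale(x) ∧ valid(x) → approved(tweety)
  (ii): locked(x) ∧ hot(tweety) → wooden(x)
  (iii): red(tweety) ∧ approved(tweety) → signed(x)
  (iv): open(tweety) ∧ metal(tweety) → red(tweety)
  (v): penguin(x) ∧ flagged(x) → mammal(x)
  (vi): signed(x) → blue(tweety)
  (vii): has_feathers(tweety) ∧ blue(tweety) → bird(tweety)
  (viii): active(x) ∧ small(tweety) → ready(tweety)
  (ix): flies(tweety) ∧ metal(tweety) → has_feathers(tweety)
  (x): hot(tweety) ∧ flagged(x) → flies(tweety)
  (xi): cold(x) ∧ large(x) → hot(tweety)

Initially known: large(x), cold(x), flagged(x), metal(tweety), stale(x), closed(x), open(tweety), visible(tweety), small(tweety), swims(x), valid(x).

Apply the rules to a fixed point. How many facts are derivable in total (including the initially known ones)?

19

Round 1: (i) [stale(x) ∧ valid(x) → approved(tweety)]; (iv) [open(tweety) ∧ metal(tweety) → red(tweety)]; (xi) [cold(x) ∧ large(x) → hot(tweety)]. Adds approved(tweety), red(tweety), hot(tweety).
Round 2: (iii) [red(tweety) ∧ approved(tweety) → signed(x)]; (x) [hot(tweety) ∧ flagged(x) → flies(tweety)]. Adds signed(x), flies(tweety).
Round 3: (vi) [signed(x) → blue(tweety)]; (ix) [flies(tweety) ∧ metal(tweety) → has_feathers(tweety)]. Adds blue(tweety), has_feathers(tweety).
Round 4: (vii) [has_feathers(tweety) ∧ blue(tweety) → bird(tweety)]. Adds bird(tweety).
Closure: {approved(tweety), bird(tweety), blue(tweety), closed(x), cold(x), flagged(x), flies(tweety), has_feathers(tweety), hot(tweety), large(x), metal(tweety), open(tweety), red(tweety), signed(x), small(tweety), stale(x), swims(x), valid(x), visible(tweety)} — 19 facts.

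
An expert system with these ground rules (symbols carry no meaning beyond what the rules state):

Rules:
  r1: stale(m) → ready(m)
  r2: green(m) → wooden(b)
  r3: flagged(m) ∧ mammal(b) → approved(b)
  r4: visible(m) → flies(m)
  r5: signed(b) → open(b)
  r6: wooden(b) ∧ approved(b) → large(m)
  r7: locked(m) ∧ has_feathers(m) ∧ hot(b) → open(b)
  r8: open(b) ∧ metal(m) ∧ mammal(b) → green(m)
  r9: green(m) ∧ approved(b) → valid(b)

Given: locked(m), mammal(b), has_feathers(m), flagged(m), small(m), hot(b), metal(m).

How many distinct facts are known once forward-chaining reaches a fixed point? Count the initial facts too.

13

Round 1: r3 [flagged(m) ∧ mammal(b) → approved(b)]; r7 [locked(m) ∧ has_feathers(m) ∧ hot(b) → open(b)]. New: approved(b), open(b).
Round 2: r8 [open(b) ∧ metal(m) ∧ mammal(b) → green(m)]. New: green(m).
Round 3: r2 [green(m) → wooden(b)]; r9 [green(m) ∧ approved(b) → valid(b)]. New: wooden(b), valid(b).
Round 4: r6 [wooden(b) ∧ approved(b) → large(m)]. New: large(m).
Closure: {approved(b), flagged(m), green(m), has_feathers(m), hot(b), large(m), locked(m), mammal(b), metal(m), open(b), small(m), valid(b), wooden(b)} — 13 facts.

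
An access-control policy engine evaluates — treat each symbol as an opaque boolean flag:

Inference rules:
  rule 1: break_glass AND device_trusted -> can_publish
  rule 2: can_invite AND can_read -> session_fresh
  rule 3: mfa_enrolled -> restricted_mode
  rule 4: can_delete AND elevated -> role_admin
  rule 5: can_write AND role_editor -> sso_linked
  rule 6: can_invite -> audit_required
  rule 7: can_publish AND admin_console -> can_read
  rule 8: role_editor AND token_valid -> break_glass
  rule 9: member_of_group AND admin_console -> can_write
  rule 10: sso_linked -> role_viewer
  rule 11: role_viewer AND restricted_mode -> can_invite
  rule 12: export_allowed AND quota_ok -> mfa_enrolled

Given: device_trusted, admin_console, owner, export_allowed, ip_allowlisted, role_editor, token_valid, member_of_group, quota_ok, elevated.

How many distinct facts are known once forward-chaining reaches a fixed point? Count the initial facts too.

21

[1] rule 8 [role_editor AND token_valid -> break_glass]; rule 9 [member_of_group AND admin_console -> can_write]; rule 12 [export_allowed AND quota_ok -> mfa_enrolled]. ⇒ new: break_glass, can_write, mfa_enrolled.
[2] rule 1 [break_glass AND device_trusted -> can_publish]; rule 3 [mfa_enrolled -> restricted_mode]; rule 5 [can_write AND role_editor -> sso_linked]. ⇒ new: can_publish, restricted_mode, sso_linked.
[3] rule 7 [can_publish AND admin_console -> can_read]; rule 10 [sso_linked -> role_viewer]. ⇒ new: can_read, role_viewer.
[4] rule 11 [role_viewer AND restricted_mode -> can_invite]. ⇒ new: can_invite.
[5] rule 2 [can_invite AND can_read -> session_fresh]; rule 6 [can_invite -> audit_required]. ⇒ new: session_fresh, audit_required.
Closure: {admin_console, audit_required, break_glass, can_invite, can_publish, can_read, can_write, device_trusted, elevated, export_allowed, ip_allowlisted, member_of_group, mfa_enrolled, owner, quota_ok, restricted_mode, role_editor, role_viewer, session_fresh, sso_linked, token_valid} — 21 facts.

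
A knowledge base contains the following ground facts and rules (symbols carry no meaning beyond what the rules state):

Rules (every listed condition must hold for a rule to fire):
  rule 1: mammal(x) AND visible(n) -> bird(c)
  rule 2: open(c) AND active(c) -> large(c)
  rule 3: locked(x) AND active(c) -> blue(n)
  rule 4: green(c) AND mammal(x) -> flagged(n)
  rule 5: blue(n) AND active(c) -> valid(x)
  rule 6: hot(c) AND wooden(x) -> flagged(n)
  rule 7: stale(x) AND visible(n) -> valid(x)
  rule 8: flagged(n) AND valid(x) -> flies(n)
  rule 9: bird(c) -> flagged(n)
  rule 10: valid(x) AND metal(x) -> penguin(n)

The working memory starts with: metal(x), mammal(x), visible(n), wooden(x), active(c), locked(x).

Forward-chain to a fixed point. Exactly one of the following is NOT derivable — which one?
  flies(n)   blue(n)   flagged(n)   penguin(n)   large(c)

Round 1 — rule 1, rule 3, derive bird(c), blue(n).
Round 2 — rule 5, rule 9, derive valid(x), flagged(n).
Round 3 — rule 8, rule 10, derive flies(n), penguin(n).
Derived: penguin(n) (round 3), flies(n) (round 3), flagged(n) (round 2), blue(n) (round 1). large(c) never appears in any round.

large(c)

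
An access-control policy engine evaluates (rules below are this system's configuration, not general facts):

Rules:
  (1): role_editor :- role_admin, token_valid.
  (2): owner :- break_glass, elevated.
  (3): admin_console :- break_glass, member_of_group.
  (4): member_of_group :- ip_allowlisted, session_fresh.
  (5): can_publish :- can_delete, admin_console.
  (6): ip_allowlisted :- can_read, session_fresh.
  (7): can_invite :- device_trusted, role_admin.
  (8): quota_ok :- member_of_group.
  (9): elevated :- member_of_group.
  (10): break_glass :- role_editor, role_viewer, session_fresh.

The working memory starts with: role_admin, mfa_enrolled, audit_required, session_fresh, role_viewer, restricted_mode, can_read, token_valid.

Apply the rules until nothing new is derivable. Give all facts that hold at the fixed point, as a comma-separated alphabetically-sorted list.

Round 1: (1) [role_editor :- role_admin, token_valid.]; (6) [ip_allowlisted :- can_read, session_fresh.]. New: role_editor, ip_allowlisted.
Round 2: (4) [member_of_group :- ip_allowlisted, session_fresh.]; (10) [break_glass :- role_editor, role_viewer, session_fresh.]. New: member_of_group, break_glass.
Round 3: (3) [admin_console :- break_glass, member_of_group.]; (8) [quota_ok :- member_of_group.]; (9) [elevated :- member_of_group.]. New: admin_console, quota_ok, elevated.
Round 4: (2) [owner :- break_glass, elevated.]. New: owner.

admin_console, audit_required, break_glass, can_read, elevated, ip_allowlisted, member_of_group, mfa_enrolled, owner, quota_ok, restricted_mode, role_admin, role_editor, role_viewer, session_fresh, token_valid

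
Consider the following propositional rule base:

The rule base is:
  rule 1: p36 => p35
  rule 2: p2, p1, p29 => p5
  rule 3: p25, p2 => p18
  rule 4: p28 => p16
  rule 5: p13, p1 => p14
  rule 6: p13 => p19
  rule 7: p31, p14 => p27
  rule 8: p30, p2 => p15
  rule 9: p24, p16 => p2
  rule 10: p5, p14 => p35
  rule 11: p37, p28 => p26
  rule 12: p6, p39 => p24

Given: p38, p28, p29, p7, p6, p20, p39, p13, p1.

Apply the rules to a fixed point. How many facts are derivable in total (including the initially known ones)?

Round 1 — rule 4, rule 5, rule 6, rule 12, derive p16, p14, p19, p24.
Round 2 — rule 9, derive p2.
Round 3 — rule 2, derive p5.
Round 4 — rule 10, derive p35.
Closure: {p1, p13, p14, p16, p19, p2, p20, p24, p28, p29, p35, p38, p39, p5, p6, p7} — 16 facts.

16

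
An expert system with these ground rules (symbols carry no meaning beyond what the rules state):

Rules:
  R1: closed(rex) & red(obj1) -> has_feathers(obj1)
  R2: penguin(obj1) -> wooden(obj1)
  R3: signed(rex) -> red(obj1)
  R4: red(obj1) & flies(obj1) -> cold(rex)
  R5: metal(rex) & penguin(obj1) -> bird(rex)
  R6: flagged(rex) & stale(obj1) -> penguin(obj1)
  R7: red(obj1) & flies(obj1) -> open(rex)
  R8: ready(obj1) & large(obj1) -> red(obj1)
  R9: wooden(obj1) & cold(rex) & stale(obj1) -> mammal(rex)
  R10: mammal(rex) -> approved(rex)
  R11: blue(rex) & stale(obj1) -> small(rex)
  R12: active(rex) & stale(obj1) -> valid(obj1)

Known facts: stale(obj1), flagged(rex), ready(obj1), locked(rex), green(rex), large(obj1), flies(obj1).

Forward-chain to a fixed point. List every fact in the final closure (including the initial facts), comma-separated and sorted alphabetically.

[1] R6 [flagged(rex) & stale(obj1) -> penguin(obj1)]; R8 [ready(obj1) & large(obj1) -> red(obj1)]. ⇒ new: penguin(obj1), red(obj1).
[2] R2 [penguin(obj1) -> wooden(obj1)]; R4 [red(obj1) & flies(obj1) -> cold(rex)]; R7 [red(obj1) & flies(obj1) -> open(rex)]. ⇒ new: wooden(obj1), cold(rex), open(rex).
[3] R9 [wooden(obj1) & cold(rex) & stale(obj1) -> mammal(rex)]. ⇒ new: mammal(rex).
[4] R10 [mammal(rex) -> approved(rex)]. ⇒ new: approved(rex).

approved(rex), cold(rex), flagged(rex), flies(obj1), green(rex), large(obj1), locked(rex), mammal(rex), open(rex), penguin(obj1), ready(obj1), red(obj1), stale(obj1), wooden(obj1)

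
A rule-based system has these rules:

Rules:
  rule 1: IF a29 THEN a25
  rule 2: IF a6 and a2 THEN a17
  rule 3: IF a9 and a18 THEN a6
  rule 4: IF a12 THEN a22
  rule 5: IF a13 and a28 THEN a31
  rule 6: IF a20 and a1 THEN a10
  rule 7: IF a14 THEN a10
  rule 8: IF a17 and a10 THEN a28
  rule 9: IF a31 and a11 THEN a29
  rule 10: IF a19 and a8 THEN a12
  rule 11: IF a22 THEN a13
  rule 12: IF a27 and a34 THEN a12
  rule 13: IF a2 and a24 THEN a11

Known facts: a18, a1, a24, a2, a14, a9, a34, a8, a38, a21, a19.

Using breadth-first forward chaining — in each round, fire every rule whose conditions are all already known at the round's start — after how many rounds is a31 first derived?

4

Round 1 — rule 3, rule 7, rule 10, rule 13, derive a6, a10, a12, a11.
Round 2 — rule 2, rule 4, derive a17, a22.
Round 3 — rule 8, rule 11, derive a28, a13.
Round 4 — rule 5, derive a31.
a31 first appears in round 4.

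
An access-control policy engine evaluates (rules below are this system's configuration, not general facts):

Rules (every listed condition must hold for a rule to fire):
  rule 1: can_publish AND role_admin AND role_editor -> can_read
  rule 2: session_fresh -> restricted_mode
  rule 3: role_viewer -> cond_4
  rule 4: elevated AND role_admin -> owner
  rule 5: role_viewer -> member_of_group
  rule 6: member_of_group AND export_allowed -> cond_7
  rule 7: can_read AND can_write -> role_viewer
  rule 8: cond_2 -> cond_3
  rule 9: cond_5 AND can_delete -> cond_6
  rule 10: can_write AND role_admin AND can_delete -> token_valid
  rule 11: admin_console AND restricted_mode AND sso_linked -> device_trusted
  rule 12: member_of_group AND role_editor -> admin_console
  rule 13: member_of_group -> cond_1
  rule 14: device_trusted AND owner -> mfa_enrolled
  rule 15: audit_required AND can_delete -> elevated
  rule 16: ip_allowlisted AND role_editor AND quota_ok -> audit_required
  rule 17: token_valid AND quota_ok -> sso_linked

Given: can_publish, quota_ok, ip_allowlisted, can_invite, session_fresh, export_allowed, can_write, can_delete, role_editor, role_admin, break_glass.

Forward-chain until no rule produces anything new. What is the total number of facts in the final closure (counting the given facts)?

26

Round 1: rule 1 [can_publish AND role_admin AND role_editor -> can_read]; rule 2 [session_fresh -> restricted_mode]; rule 10 [can_write AND role_admin AND can_delete -> token_valid]; rule 16 [ip_allowlisted AND role_editor AND quota_ok -> audit_required]. New: can_read, restricted_mode, token_valid, audit_required.
Round 2: rule 7 [can_read AND can_write -> role_viewer]; rule 15 [audit_required AND can_delete -> elevated]; rule 17 [token_valid AND quota_ok -> sso_linked]. New: role_viewer, elevated, sso_linked.
Round 3: rule 3 [role_viewer -> cond_4]; rule 4 [elevated AND role_admin -> owner]; rule 5 [role_viewer -> member_of_group]. New: cond_4, owner, member_of_group.
Round 4: rule 6 [member_of_group AND export_allowed -> cond_7]; rule 12 [member_of_group AND role_editor -> admin_console]; rule 13 [member_of_group -> cond_1]. New: cond_7, admin_console, cond_1.
Round 5: rule 11 [admin_console AND restricted_mode AND sso_linked -> device_trusted]. New: device_trusted.
Round 6: rule 14 [device_trusted AND owner -> mfa_enrolled]. New: mfa_enrolled.
Closure: {admin_console, audit_required, break_glass, can_delete, can_invite, can_publish, can_read, can_write, cond_1, cond_4, cond_7, device_trusted, elevated, export_allowed, ip_allowlisted, member_of_group, mfa_enrolled, owner, quota_ok, restricted_mode, role_admin, role_editor, role_viewer, session_fresh, sso_linked, token_valid} — 26 facts.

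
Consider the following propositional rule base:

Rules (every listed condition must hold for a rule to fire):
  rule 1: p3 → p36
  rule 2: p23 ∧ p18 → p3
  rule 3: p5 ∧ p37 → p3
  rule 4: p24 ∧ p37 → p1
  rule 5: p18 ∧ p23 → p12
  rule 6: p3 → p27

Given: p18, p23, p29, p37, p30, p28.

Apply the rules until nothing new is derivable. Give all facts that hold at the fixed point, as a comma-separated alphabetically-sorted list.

p12, p18, p23, p27, p28, p29, p3, p30, p36, p37

Round 1: rule 2 [p23 ∧ p18 → p3]; rule 5 [p18 ∧ p23 → p12]. Adds p3, p12.
Round 2: rule 1 [p3 → p36]; rule 6 [p3 → p27]. Adds p36, p27.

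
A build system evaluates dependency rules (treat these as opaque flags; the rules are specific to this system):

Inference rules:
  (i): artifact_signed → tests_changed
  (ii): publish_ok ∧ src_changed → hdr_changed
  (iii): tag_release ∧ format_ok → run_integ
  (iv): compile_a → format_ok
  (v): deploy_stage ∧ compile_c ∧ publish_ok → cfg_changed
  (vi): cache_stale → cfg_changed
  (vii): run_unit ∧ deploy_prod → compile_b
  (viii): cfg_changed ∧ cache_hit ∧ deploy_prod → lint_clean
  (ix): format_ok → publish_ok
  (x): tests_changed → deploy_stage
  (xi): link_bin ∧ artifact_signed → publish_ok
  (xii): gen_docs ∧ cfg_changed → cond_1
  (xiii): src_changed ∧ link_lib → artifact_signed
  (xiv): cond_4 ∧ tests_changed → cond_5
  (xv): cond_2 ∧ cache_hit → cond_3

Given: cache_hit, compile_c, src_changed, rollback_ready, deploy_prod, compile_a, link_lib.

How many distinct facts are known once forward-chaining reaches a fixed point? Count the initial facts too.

15

Round 1: (iv) [compile_a → format_ok]; (xiii) [src_changed ∧ link_lib → artifact_signed]. Adds format_ok, artifact_signed.
Round 2: (i) [artifact_signed → tests_changed]; (ix) [format_ok → publish_ok]. Adds tests_changed, publish_ok.
Round 3: (ii) [publish_ok ∧ src_changed → hdr_changed]; (x) [tests_changed → deploy_stage]. Adds hdr_changed, deploy_stage.
Round 4: (v) [deploy_stage ∧ compile_c ∧ publish_ok → cfg_changed]. Adds cfg_changed.
Round 5: (viii) [cfg_changed ∧ cache_hit ∧ deploy_prod → lint_clean]. Adds lint_clean.
Closure: {artifact_signed, cache_hit, cfg_changed, compile_a, compile_c, deploy_prod, deploy_stage, format_ok, hdr_changed, link_lib, lint_clean, publish_ok, rollback_ready, src_changed, tests_changed} — 15 facts.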